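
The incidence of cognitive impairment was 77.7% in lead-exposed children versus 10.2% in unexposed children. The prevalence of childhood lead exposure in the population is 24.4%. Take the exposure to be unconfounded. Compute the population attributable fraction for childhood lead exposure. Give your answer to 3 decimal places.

PAF ≈ 0.618

p₁ = 0.777, p₀ = 0.102.
Overall risk P(Y=1) = π·p₁ + (1−π)·p₀ = 0.244×0.777 + 0.756×0.102 = 0.2667.
Under exogeneity, PAF = [P(Y=1) − p₀] / P(Y=1).
PAF = (0.2667 − 0.102) / 0.2667 ≈ 0.6175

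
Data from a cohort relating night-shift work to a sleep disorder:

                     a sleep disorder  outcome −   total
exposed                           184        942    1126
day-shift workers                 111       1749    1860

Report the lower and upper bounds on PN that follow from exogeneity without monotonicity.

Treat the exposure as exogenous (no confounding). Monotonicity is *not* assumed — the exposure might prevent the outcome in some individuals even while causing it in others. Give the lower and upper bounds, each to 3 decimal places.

0.635 ≤ PN ≤ 1.000

p₁ = P(outcome | exposed) = 184/1126 = 0.16341
p₀ = P(outcome | unexposed) = 111/1860 = 0.059677
Under exogeneity alone the bounds on PN are max{0,(p₁−p₀)/p₁} ≤ PN ≤ min{1,(1−p₀)/p₁}.
  lower = (p₁ − p₀)/p₁ = 0.10373 / 0.16341 ≈ 0.6348
  upper = min{1, (1 − p₀)/p₁} = 0.94032 / 0.16341 ≈ 5.7544 → capped at 1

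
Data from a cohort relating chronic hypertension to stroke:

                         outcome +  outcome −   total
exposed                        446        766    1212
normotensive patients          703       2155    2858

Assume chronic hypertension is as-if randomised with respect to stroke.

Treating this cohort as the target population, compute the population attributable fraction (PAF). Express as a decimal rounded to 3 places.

p₁ = P(outcome | exposed) = 446/1212 = 0.36799
p₀ = P(outcome | unexposed) = 703/2858 = 0.24598
Exposure prevalence π = 1212/4070 = 0.29779; overall risk P(Y=1) = 0.28231.
Under exogeneity, PAF = [P(Y=1) − p₀]/P(Y=1).
PAF = (0.28231 − 0.24598) / 0.28231 ≈ 0.1287

PAF ≈ 0.129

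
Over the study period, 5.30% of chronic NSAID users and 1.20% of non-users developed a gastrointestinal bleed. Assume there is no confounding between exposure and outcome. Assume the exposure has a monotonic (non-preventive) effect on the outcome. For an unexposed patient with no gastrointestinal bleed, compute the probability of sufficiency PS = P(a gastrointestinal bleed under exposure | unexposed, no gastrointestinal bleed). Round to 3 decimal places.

PS ≈ 0.041

p₁ = 0.053, p₀ = 0.012.
Under exogeneity and monotonicity, PS = (p₁ − p₀) / (1 − p₀).
PS = (0.053 − 0.012) / (1 − 0.012) = 0.041 / 0.988 ≈ 0.0415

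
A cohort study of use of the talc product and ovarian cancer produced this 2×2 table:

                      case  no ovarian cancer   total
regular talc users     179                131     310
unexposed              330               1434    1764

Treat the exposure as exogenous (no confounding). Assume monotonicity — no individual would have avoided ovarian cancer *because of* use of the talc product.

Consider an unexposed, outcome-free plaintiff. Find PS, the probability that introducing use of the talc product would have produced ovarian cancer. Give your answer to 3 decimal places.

p₁ = P(outcome | exposed) = 179/310 = 0.57742
p₀ = P(outcome | unexposed) = 330/1764 = 0.18707
Under exogeneity and monotonicity, PS = (p₁ − p₀) / (1 − p₀).
PS = (0.57742 − 0.18707) / (1 − 0.18707) = 0.39034 / 0.81293 ≈ 0.4802

PS ≈ 0.480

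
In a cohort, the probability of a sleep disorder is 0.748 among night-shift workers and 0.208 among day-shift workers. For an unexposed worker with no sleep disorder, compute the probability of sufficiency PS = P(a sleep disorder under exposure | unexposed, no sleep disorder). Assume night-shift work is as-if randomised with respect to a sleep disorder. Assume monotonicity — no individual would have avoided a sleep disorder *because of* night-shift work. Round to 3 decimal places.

Let p₁ = 0.748, p₀ = 0.208.
Under exogeneity and monotonicity, PS = (p₁ − p₀) / (1 − p₀).
PS = (0.748 − 0.208) / (1 − 0.208) = 0.54 / 0.792 ≈ 0.6818

PS ≈ 0.682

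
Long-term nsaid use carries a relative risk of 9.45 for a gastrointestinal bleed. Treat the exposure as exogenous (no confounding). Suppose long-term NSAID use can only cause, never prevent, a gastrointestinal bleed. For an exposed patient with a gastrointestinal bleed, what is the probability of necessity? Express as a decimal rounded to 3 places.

Under exogeneity and monotonicity, PN = (RR − 1) / RR = 1 − 1/RR.
PN = (9.45 − 1) / 9.45 = 8.45 / 9.45 ≈ 0.8942

PN ≈ 0.894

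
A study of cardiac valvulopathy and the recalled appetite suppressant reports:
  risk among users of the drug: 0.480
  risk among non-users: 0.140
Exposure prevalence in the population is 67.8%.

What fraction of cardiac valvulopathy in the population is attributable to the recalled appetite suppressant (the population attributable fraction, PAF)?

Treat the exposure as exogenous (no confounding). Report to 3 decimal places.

Let p₁ = 0.48, p₀ = 0.14.
Overall risk P(Y=1) = π·p₁ + (1−π)·p₀ = 0.678×0.48 + 0.322×0.14 = 0.37052.
Under exogeneity, PAF = [P(Y=1) − p₀] / P(Y=1).
PAF = (0.37052 − 0.14) / 0.37052 ≈ 0.6222

PAF ≈ 0.622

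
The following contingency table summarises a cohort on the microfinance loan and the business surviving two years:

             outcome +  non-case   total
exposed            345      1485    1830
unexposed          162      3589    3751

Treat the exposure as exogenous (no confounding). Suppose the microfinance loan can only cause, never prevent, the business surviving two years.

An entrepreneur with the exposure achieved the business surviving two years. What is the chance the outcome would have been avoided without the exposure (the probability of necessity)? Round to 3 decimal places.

p₁ = P(outcome | exposed) = 345/1830 = 0.18852
p₀ = P(outcome | unexposed) = 162/3751 = 0.043188
Under exogeneity and monotonicity, PN = (p₁ − p₀)/p₁.
PN = (0.18852 − 0.043188) / 0.18852 ≈ 0.7709

PN ≈ 0.771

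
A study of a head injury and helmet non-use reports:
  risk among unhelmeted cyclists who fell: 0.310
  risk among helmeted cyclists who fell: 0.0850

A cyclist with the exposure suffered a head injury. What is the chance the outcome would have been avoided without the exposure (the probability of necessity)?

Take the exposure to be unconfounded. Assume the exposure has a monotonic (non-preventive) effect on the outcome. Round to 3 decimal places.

PN ≈ 0.726

Let p₁ = 0.31, p₀ = 0.085.
Under exogeneity and monotonicity, PN = (p₁ − p₀) / p₁.
PN = (0.31 − 0.085) / 0.31 = 0.225 / 0.31 ≈ 0.7258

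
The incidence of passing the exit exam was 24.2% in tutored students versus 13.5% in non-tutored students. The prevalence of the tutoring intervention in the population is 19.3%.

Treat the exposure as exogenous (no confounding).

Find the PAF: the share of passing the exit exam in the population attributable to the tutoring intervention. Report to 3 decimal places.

PAF ≈ 0.133

p₁ = 0.242, p₀ = 0.135.
Overall risk P(Y=1) = π·p₁ + (1−π)·p₀ = 0.193×0.242 + 0.807×0.135 = 0.15565.
Under exogeneity, PAF = [P(Y=1) − p₀] / P(Y=1).
PAF = (0.15565 − 0.135) / 0.15565 ≈ 0.1327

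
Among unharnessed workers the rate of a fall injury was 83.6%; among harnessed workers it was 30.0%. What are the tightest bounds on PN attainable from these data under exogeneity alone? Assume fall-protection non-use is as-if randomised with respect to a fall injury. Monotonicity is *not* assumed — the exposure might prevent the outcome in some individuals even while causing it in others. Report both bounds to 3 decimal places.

0.641 ≤ PN ≤ 0.837

p₁ = 0.836, p₀ = 0.3.
Under exogeneity alone the bounds on PN are max{0,(p₁−p₀)/p₁} ≤ PN ≤ min{1,(1−p₀)/p₁}.
  lower = (p₁ − p₀)/p₁ = 0.536 / 0.836 ≈ 0.6411
  upper = min{1, (1 − p₀)/p₁} = 0.7 / 0.836 ≈ 0.8373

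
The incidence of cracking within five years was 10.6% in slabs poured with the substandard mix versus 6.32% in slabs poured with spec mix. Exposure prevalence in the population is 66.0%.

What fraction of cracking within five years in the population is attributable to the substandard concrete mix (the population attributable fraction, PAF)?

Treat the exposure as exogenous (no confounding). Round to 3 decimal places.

p₁ = 0.106, p₀ = 0.0632.
Overall risk P(Y=1) = π·p₁ + (1−π)·p₀ = 0.66×0.106 + 0.34×0.0632 = 0.091448.
Under exogeneity, PAF = [P(Y=1) − p₀] / P(Y=1).
PAF = (0.091448 − 0.0632) / 0.091448 ≈ 0.3089

PAF ≈ 0.309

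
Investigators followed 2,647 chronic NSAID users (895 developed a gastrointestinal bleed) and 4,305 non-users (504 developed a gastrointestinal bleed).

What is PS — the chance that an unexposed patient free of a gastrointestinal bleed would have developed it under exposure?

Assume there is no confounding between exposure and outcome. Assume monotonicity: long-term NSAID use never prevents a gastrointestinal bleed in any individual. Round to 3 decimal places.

p₁ = P(outcome | exposed) = 895/2647 = 0.33812
p₀ = P(outcome | unexposed) = 504/4305 = 0.11707
Under exogeneity and monotonicity, PS = (p₁ − p₀) / (1 − p₀).
PS = (0.33812 − 0.11707) / (1 − 0.11707) = 0.22105 / 0.88293 ≈ 0.2504

PS ≈ 0.250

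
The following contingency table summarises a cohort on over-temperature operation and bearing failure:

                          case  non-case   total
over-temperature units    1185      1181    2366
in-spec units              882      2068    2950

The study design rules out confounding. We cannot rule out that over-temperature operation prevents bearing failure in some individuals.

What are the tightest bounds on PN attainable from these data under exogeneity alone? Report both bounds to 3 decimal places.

p₁ = P(outcome | exposed) = 1185/2366 = 0.50085
p₀ = P(outcome | unexposed) = 882/2950 = 0.29898
Under exogeneity alone the bounds on PN are max{0,(p₁−p₀)/p₁} ≤ PN ≤ min{1,(1−p₀)/p₁}.
  lower = (p₁ − p₀)/p₁ = 0.20186 / 0.50085 ≈ 0.4030
  upper = min{1, (1 − p₀)/p₁} = 0.70102 / 0.50085 ≈ 1.3997 → capped at 1

0.403 ≤ PN ≤ 1.000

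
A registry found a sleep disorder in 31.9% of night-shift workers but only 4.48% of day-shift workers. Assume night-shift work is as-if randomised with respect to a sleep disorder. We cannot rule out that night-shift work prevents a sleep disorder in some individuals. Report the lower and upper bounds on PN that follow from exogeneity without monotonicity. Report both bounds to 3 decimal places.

0.860 ≤ PN ≤ 1.000

p₁ = 0.319, p₀ = 0.0448.
Under exogeneity alone the bounds on PN are max{0,(p₁−p₀)/p₁} ≤ PN ≤ min{1,(1−p₀)/p₁}.
  lower = (p₁ − p₀)/p₁ = 0.2742 / 0.319 ≈ 0.8596
  upper = min{1, (1 − p₀)/p₁} = 0.9552 / 0.319 ≈ 2.9944 → capped at 1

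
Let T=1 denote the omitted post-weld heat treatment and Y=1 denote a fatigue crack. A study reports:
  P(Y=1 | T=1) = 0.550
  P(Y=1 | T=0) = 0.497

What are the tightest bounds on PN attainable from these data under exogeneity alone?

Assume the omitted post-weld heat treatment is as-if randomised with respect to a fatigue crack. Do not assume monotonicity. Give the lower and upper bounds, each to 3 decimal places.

0.096 ≤ PN ≤ 0.915

Let p₁ = 0.55, p₀ = 0.497.
Under exogeneity alone the bounds on PN are max{0,(p₁−p₀)/p₁} ≤ PN ≤ min{1,(1−p₀)/p₁}.
  lower = (p₁ − p₀)/p₁ = 0.053 / 0.55 ≈ 0.0964
  upper = min{1, (1 − p₀)/p₁} = 0.503 / 0.55 ≈ 0.9145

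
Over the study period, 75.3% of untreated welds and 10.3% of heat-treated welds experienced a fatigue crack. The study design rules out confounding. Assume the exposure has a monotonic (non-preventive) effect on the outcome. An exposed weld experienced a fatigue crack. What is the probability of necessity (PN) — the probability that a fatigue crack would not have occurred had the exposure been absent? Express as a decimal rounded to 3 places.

PN ≈ 0.863

p₁ = 0.753, p₀ = 0.103.
Under exogeneity and monotonicity, PN = (p₁ − p₀) / p₁.
PN = (0.753 − 0.103) / 0.753 = 0.65 / 0.753 ≈ 0.8632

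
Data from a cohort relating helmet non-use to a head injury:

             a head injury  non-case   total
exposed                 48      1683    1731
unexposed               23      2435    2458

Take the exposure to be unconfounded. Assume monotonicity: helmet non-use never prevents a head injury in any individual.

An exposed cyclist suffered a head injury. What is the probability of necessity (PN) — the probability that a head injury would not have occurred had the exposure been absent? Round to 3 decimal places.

p₁ = P(outcome | exposed) = 48/1731 = 0.02773
p₀ = P(outcome | unexposed) = 23/2458 = 0.0093572
Under exogeneity and monotonicity, PN = (p₁ − p₀) / p₁.
PN = (0.02773 − 0.0093572) / 0.02773 = 0.018372 / 0.02773 ≈ 0.6626

PN ≈ 0.663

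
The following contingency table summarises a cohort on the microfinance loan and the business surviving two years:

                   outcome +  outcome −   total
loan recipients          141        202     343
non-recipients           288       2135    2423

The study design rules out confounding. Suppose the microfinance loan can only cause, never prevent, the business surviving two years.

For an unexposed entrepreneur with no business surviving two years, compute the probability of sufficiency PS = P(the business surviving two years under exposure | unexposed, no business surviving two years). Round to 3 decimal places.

p₁ = P(outcome | exposed) = 141/343 = 0.41108
p₀ = P(outcome | unexposed) = 288/2423 = 0.11886
Under exogeneity and monotonicity, PS = (p₁ − p₀)/(1 − p₀).
PS = (0.41108 − 0.11886) / 0.88114 ≈ 0.3316

PS ≈ 0.332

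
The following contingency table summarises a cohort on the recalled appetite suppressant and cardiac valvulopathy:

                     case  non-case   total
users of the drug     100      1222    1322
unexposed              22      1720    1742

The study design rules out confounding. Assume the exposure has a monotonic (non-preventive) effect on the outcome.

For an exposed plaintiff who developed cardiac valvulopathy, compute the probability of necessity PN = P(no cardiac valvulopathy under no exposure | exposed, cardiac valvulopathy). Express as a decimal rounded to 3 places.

PN ≈ 0.833

p₁ = P(outcome | exposed) = 100/1322 = 0.075643
p₀ = P(outcome | unexposed) = 22/1742 = 0.012629
Under exogeneity and monotonicity, PN = (p₁ − p₀)/p₁.
PN = (0.075643 − 0.012629) / 0.075643 ≈ 0.8330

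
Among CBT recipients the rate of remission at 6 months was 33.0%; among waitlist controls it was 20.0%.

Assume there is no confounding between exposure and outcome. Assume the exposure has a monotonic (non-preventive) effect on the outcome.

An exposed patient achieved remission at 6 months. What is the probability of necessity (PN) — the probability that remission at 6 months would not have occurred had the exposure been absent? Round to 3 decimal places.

p₁ = 0.33, p₀ = 0.2.
Under exogeneity and monotonicity, PN = (p₁ − p₀) / p₁.
PN = (0.33 − 0.2) / 0.33 = 0.13 / 0.33 ≈ 0.3939

PN ≈ 0.394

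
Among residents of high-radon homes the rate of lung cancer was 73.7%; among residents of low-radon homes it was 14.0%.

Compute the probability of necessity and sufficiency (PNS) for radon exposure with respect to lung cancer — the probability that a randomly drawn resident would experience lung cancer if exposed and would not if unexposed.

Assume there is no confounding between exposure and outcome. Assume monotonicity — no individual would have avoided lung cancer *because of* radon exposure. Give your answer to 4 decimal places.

PNS ≈ 0.5970

p₁ = 0.737, p₀ = 0.14.
Under exogeneity and monotonicity, PNS = p₁ − p₀.
PNS = 0.737 − 0.14 = 0.597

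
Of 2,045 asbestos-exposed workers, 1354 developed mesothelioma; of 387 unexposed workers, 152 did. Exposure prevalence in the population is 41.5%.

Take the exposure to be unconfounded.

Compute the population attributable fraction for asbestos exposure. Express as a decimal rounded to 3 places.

PAF ≈ 0.222

p₁ = P(outcome | exposed) = 1354/2045 = 0.6621
p₀ = P(outcome | unexposed) = 152/387 = 0.39276
Overall risk P(Y=1) = π·p₁ + (1−π)·p₀ = 0.415×0.6621 + 0.585×0.39276 = 0.50454.
Under exogeneity, PAF = [P(Y=1) − p₀] / P(Y=1).
PAF = (0.50454 − 0.39276) / 0.50454 ≈ 0.2215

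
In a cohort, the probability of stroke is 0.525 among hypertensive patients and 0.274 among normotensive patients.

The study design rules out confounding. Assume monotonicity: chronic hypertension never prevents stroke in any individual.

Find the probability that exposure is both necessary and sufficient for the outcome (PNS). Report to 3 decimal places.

Let p₁ = 0.525, p₀ = 0.274.
Under exogeneity and monotonicity, PNS = p₁ − p₀.
PNS = 0.525 − 0.274 = 0.251

PNS ≈ 0.251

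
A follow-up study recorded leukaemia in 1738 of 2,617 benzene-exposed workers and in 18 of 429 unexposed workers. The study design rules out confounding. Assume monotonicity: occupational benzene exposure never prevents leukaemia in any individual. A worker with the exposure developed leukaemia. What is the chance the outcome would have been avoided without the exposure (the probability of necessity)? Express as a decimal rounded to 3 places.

p₁ = P(outcome | exposed) = 1738/2617 = 0.66412
p₀ = P(outcome | unexposed) = 18/429 = 0.041958
Under exogeneity and monotonicity, PN = (p₁ − p₀) / p₁.
PN = (0.66412 − 0.041958) / 0.66412 = 0.62216 / 0.66412 ≈ 0.9368

PN ≈ 0.937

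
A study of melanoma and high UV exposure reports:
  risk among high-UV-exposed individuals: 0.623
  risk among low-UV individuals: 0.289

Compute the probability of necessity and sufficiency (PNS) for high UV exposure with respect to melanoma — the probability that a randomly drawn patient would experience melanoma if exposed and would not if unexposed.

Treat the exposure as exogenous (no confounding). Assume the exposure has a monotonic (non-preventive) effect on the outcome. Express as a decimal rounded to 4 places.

Let p₁ = 0.623, p₀ = 0.289.
Under exogeneity and monotonicity, PNS = p₁ − p₀.
PNS = 0.623 − 0.289 = 0.334

PNS ≈ 0.3340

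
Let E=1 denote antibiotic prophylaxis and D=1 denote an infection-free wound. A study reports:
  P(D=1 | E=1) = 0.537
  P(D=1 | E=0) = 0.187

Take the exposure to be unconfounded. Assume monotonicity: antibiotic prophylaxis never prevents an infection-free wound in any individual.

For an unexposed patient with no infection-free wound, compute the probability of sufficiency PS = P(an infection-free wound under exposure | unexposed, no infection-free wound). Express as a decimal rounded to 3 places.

PS ≈ 0.431

Let p₁ = 0.537, p₀ = 0.187.
Under exogeneity and monotonicity, PS = (p₁ − p₀) / (1 − p₀).
PS = (0.537 − 0.187) / (1 − 0.187) = 0.35 / 0.813 ≈ 0.4305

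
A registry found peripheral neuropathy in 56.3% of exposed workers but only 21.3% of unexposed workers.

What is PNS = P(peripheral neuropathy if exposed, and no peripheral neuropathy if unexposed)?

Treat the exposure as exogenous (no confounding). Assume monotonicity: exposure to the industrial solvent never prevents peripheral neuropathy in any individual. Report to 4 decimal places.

PNS ≈ 0.3500

p₁ = 0.563, p₀ = 0.213.
Under exogeneity and monotonicity, PNS = p₁ − p₀.
PNS = 0.563 − 0.213 = 0.35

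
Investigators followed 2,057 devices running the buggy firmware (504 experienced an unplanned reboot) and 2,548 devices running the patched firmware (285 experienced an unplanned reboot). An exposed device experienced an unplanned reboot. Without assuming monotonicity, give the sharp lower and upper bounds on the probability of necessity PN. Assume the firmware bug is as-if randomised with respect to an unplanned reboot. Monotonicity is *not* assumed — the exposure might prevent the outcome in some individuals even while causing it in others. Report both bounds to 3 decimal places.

0.543 ≤ PN ≤ 1.000

p₁ = P(outcome | exposed) = 504/2057 = 0.24502
p₀ = P(outcome | unexposed) = 285/2548 = 0.11185
Under exogeneity alone the bounds on PN are max{0,(p₁−p₀)/p₁} ≤ PN ≤ min{1,(1−p₀)/p₁}.
  lower = (p₁ − p₀)/p₁ = 0.13316 / 0.24502 ≈ 0.5435
  upper = min{1, (1 − p₀)/p₁} = 0.88815 / 0.24502 ≈ 3.6248 → capped at 1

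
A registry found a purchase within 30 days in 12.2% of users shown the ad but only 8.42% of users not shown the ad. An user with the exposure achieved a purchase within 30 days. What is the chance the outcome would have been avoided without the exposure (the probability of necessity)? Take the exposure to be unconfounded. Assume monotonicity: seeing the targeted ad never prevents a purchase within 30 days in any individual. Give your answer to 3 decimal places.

p₁ = 0.122, p₀ = 0.0842.
Under exogeneity and monotonicity, PN = (p₁ − p₀) / p₁.
PN = (0.122 − 0.0842) / 0.122 = 0.0378 / 0.122 ≈ 0.3098

PN ≈ 0.310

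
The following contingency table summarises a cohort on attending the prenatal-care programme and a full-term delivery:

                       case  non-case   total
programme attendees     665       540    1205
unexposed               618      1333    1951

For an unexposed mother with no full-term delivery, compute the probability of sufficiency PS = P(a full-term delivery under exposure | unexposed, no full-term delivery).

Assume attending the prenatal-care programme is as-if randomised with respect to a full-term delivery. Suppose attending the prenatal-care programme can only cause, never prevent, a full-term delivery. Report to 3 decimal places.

PS ≈ 0.344

p₁ = P(outcome | exposed) = 665/1205 = 0.55187
p₀ = P(outcome | unexposed) = 618/1951 = 0.31676
Under exogeneity and monotonicity, PS = (p₁ − p₀) / (1 − p₀).
PS = (0.55187 − 0.31676) / (1 − 0.31676) = 0.23511 / 0.68324 ≈ 0.3441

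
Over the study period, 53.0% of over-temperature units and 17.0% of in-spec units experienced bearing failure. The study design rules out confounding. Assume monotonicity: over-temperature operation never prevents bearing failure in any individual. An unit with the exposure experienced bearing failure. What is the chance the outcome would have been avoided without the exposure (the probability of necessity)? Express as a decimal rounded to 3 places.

p₁ = 0.53, p₀ = 0.17.
Under exogeneity and monotonicity, PN = (p₁ − p₀) / p₁.
PN = (0.53 − 0.17) / 0.53 = 0.36 / 0.53 ≈ 0.6792

PN ≈ 0.679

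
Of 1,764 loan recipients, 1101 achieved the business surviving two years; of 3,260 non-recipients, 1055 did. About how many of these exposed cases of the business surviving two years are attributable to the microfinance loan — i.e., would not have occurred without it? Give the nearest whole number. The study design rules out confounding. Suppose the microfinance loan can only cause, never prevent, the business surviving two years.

about 530 cases

p₁ = P(outcome | exposed) = 1101/1764 = 0.62415
p₀ = P(outcome | unexposed) = 1055/3260 = 0.32362
PN = (p₁ − p₀)/p₁ = (0.62415 − 0.32362) / 0.62415 ≈ 0.48150.
Attributable cases ≈ PN × (exposed cases) = 0.48150 × 1101 ≈ 530.13.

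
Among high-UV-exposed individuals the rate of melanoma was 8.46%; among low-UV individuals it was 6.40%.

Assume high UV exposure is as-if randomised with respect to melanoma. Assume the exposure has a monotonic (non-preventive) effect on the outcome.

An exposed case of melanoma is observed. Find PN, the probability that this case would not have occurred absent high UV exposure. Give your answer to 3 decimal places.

PN ≈ 0.243

p₁ = 0.0846, p₀ = 0.064.
Under exogeneity and monotonicity, PN = (p₁ − p₀) / p₁.
PN = (0.0846 − 0.064) / 0.0846 = 0.0206 / 0.0846 ≈ 0.2435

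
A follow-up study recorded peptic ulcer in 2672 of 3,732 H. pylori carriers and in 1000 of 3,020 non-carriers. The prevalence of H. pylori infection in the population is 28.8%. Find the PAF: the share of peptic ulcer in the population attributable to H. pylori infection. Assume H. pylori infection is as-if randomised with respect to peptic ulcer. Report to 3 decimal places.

p₁ = P(outcome | exposed) = 2672/3732 = 0.71597
p₀ = P(outcome | unexposed) = 1000/3020 = 0.33113
Overall risk P(Y=1) = π·p₁ + (1−π)·p₀ = 0.288×0.71597 + 0.712×0.33113 = 0.44196.
Under exogeneity, PAF = [P(Y=1) − p₀] / P(Y=1).
PAF = (0.44196 − 0.33113) / 0.44196 ≈ 0.2508

PAF ≈ 0.251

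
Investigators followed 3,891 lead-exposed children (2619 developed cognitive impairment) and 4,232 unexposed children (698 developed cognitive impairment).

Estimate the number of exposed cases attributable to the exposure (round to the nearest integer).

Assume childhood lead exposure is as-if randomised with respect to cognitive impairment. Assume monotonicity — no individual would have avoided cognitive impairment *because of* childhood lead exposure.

about 1977 cases

p₁ = P(outcome | exposed) = 2619/3891 = 0.67309
p₀ = P(outcome | unexposed) = 698/4232 = 0.16493
PN = (p₁ − p₀)/p₁ = (0.67309 − 0.16493) / 0.67309 ≈ 0.75496.
Attributable cases ≈ PN × (exposed cases) = 0.75496 × 2619 ≈ 1977.24.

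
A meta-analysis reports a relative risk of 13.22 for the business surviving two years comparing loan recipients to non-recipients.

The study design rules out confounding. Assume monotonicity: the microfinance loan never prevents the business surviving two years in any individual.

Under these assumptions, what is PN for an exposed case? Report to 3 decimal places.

Under exogeneity and monotonicity, PN = (RR − 1) / RR = 1 − 1/RR.
PN = (13.22 − 1) / 13.22 = 12.22 / 13.22 ≈ 0.9244

PN ≈ 0.924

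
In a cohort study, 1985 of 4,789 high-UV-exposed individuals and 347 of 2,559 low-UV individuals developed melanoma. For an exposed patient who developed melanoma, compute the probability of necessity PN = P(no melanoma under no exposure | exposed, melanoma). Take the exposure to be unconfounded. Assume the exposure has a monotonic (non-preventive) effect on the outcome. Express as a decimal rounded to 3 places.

p₁ = P(outcome | exposed) = 1985/4789 = 0.41449
p₀ = P(outcome | unexposed) = 347/2559 = 0.1356
Under exogeneity and monotonicity, PN = (p₁ − p₀) / p₁.
PN = (0.41449 − 0.1356) / 0.41449 = 0.27889 / 0.41449 ≈ 0.6729

PN ≈ 0.673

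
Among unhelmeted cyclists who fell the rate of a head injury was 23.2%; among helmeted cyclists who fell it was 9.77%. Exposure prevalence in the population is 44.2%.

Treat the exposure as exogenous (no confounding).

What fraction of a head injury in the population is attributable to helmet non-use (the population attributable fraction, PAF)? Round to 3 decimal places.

p₁ = 0.232, p₀ = 0.0977.
Overall risk P(Y=1) = π·p₁ + (1−π)·p₀ = 0.442×0.232 + 0.558×0.0977 = 0.15706.
Under exogeneity, PAF = [P(Y=1) − p₀] / P(Y=1).
PAF = (0.15706 − 0.0977) / 0.15706 ≈ 0.3779

PAF ≈ 0.378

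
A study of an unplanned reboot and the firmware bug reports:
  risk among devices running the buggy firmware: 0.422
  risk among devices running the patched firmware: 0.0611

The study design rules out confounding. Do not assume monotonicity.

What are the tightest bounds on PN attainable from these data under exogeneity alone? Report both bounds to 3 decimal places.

0.855 ≤ PN ≤ 1.000

Let p₁ = 0.422, p₀ = 0.0611.
Under exogeneity alone the bounds on PN are max{0,(p₁−p₀)/p₁} ≤ PN ≤ min{1,(1−p₀)/p₁}.
  lower = (p₁ − p₀)/p₁ = 0.3609 / 0.422 ≈ 0.8552
  upper = min{1, (1 − p₀)/p₁} = 0.9389 / 0.422 ≈ 2.2249 → capped at 1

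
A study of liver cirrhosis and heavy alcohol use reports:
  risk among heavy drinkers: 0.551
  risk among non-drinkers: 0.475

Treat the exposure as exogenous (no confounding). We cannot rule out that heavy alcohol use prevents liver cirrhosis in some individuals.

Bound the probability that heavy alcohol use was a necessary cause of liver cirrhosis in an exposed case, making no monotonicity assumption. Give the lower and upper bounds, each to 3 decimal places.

0.138 ≤ PN ≤ 0.953

Let p₁ = 0.551, p₀ = 0.475.
Under exogeneity alone the bounds on PN are max{0,(p₁−p₀)/p₁} ≤ PN ≤ min{1,(1−p₀)/p₁}.
  lower = (p₁ − p₀)/p₁ = 0.076 / 0.551 ≈ 0.1379
  upper = min{1, (1 − p₀)/p₁} = 0.525 / 0.551 ≈ 0.9528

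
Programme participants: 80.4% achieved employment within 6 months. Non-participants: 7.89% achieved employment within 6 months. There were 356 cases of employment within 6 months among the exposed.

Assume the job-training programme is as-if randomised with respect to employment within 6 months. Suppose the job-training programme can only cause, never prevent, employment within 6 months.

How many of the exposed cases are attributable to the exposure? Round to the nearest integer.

about 321 cases

p₁ = 0.804, p₀ = 0.0789.
PN = (p₁ − p₀)/p₁ = (0.804 − 0.0789) / 0.804 ≈ 0.90187.
Attributable cases ≈ PN × (exposed cases) = 0.90187 × 356 ≈ 321.06.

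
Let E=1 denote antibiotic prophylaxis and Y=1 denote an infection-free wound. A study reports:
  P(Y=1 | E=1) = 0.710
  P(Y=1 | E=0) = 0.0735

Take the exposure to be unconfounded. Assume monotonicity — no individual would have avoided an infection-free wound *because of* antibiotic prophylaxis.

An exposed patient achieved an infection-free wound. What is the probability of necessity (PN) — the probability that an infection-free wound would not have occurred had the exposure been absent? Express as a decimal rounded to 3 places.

Let p₁ = 0.71, p₀ = 0.0735.
Under exogeneity and monotonicity, PN = (p₁ − p₀) / p₁.
PN = (0.71 − 0.0735) / 0.71 = 0.6365 / 0.71 ≈ 0.8965

PN ≈ 0.896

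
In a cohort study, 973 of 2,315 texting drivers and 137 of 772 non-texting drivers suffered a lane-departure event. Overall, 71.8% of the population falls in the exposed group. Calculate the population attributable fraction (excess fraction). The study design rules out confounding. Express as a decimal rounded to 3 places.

p₁ = P(outcome | exposed) = 973/2315 = 0.4203
p₀ = P(outcome | unexposed) = 137/772 = 0.17746
Overall risk P(Y=1) = π·p₁ + (1−π)·p₀ = 0.718×0.4203 + 0.282×0.17746 = 0.35182.
Under exogeneity, PAF = [P(Y=1) − p₀] / P(Y=1).
PAF = (0.35182 − 0.17746) / 0.35182 ≈ 0.4956

PAF ≈ 0.496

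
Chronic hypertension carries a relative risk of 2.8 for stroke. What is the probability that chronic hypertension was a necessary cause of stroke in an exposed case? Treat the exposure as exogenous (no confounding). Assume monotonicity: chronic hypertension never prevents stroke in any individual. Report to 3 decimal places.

PN ≈ 0.643

Under exogeneity and monotonicity, PN = (RR − 1) / RR = 1 − 1/RR.
PN = (2.8 − 1) / 2.8 = 1.8 / 2.8 ≈ 0.6429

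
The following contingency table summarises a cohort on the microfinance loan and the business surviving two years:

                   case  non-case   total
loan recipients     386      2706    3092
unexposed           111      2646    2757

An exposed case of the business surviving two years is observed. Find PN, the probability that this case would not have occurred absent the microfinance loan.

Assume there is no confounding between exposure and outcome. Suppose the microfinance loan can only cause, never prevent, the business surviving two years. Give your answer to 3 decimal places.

PN ≈ 0.677

p₁ = P(outcome | exposed) = 386/3092 = 0.12484
p₀ = P(outcome | unexposed) = 111/2757 = 0.040261
Under exogeneity and monotonicity, PN = (p₁ − p₀) / p₁.
PN = (0.12484 − 0.040261) / 0.12484 = 0.084577 / 0.12484 ≈ 0.6775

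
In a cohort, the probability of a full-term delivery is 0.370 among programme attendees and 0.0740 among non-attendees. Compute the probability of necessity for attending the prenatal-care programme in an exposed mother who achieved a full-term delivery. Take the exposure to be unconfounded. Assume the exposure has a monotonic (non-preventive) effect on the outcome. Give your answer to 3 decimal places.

PN ≈ 0.800

Let p₁ = 0.37, p₀ = 0.074.
Under exogeneity and monotonicity, PN = (p₁ − p₀) / p₁.
PN = (0.37 − 0.074) / 0.37 = 0.296 / 0.37 ≈ 0.8000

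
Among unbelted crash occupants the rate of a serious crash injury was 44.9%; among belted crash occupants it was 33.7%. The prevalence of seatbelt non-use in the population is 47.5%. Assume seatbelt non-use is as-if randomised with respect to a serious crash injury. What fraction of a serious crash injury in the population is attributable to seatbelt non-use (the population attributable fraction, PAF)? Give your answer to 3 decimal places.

p₁ = 0.449, p₀ = 0.337.
Overall risk P(Y=1) = π·p₁ + (1−π)·p₀ = 0.475×0.449 + 0.525×0.337 = 0.3902.
Under exogeneity, PAF = [P(Y=1) − p₀] / P(Y=1).
PAF = (0.3902 − 0.337) / 0.3902 ≈ 0.1363

PAF ≈ 0.136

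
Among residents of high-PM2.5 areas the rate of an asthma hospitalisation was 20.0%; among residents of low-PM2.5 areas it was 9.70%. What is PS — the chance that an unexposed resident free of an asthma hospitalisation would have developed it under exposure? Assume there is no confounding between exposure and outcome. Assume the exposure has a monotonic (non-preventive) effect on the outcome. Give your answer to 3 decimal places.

PS ≈ 0.114

p₁ = 0.2, p₀ = 0.097.
Under exogeneity and monotonicity, PS = (p₁ − p₀) / (1 − p₀).
PS = (0.2 − 0.097) / (1 − 0.097) = 0.103 / 0.903 ≈ 0.1141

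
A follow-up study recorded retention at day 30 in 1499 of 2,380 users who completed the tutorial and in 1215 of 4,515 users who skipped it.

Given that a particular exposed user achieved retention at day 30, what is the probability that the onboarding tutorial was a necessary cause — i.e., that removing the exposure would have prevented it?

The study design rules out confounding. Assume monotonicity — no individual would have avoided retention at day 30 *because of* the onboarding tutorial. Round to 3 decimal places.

PN ≈ 0.573

p₁ = P(outcome | exposed) = 1499/2380 = 0.62983
p₀ = P(outcome | unexposed) = 1215/4515 = 0.2691
Under exogeneity and monotonicity, PN = (p₁ − p₀) / p₁.
PN = (0.62983 − 0.2691) / 0.62983 = 0.36073 / 0.62983 ≈ 0.5727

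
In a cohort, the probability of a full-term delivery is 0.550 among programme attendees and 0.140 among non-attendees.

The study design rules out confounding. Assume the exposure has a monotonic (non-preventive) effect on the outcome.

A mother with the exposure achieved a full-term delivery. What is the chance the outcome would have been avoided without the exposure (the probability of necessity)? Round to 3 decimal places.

Let p₁ = 0.55, p₀ = 0.14.
Under exogeneity and monotonicity, PN = (p₁ − p₀) / p₁.
PN = (0.55 − 0.14) / 0.55 = 0.41 / 0.55 ≈ 0.7455

PN ≈ 0.745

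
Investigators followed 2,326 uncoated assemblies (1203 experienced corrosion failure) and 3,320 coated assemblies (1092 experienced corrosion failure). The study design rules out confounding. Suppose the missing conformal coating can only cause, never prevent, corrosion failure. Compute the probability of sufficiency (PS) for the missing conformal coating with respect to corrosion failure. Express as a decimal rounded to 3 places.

p₁ = P(outcome | exposed) = 1203/2326 = 0.5172
p₀ = P(outcome | unexposed) = 1092/3320 = 0.32892
Under exogeneity and monotonicity, PS = (p₁ − p₀) / (1 − p₀).
PS = (0.5172 − 0.32892) / (1 − 0.32892) = 0.18828 / 0.67108 ≈ 0.2806

PS ≈ 0.281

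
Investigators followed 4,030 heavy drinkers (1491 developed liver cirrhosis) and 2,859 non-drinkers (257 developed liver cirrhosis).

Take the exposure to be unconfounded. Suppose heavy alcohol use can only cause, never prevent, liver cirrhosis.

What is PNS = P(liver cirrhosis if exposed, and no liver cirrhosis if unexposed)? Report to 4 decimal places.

PNS ≈ 0.2801

p₁ = P(outcome | exposed) = 1491/4030 = 0.36998
p₀ = P(outcome | unexposed) = 257/2859 = 0.089892
Under exogeneity and monotonicity, PNS = p₁ − p₀.
PNS = 0.36998 − 0.089892 = 0.28008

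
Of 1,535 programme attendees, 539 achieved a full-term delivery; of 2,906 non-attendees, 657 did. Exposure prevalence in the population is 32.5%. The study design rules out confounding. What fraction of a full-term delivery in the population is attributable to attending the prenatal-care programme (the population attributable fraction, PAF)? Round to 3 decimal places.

p₁ = P(outcome | exposed) = 539/1535 = 0.35114
p₀ = P(outcome | unexposed) = 657/2906 = 0.22608
Overall risk P(Y=1) = π·p₁ + (1−π)·p₀ = 0.325×0.35114 + 0.675×0.22608 = 0.26673.
Under exogeneity, PAF = [P(Y=1) − p₀] / P(Y=1).
PAF = (0.26673 − 0.22608) / 0.26673 ≈ 0.1524

PAF ≈ 0.152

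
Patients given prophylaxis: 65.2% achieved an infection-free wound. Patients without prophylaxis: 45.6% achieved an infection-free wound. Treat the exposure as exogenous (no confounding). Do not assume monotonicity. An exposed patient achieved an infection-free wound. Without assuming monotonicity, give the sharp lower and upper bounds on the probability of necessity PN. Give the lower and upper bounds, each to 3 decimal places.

p₁ = 0.652, p₀ = 0.456.
Under exogeneity alone the bounds on PN are max{0,(p₁−p₀)/p₁} ≤ PN ≤ min{1,(1−p₀)/p₁}.
  lower = (p₁ − p₀)/p₁ = 0.196 / 0.652 ≈ 0.3006
  upper = min{1, (1 − p₀)/p₁} = 0.544 / 0.652 ≈ 0.8344

0.301 ≤ PN ≤ 0.834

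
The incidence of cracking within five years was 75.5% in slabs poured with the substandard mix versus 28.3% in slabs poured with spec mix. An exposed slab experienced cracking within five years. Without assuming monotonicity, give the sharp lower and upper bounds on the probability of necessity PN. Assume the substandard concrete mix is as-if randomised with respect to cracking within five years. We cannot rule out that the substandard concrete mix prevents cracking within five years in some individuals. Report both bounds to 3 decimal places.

p₁ = 0.755, p₀ = 0.283.
Under exogeneity alone the bounds on PN are max{0,(p₁−p₀)/p₁} ≤ PN ≤ min{1,(1−p₀)/p₁}.
  lower = (p₁ − p₀)/p₁ = 0.472 / 0.755 ≈ 0.6252
  upper = min{1, (1 − p₀)/p₁} = 0.717 / 0.755 ≈ 0.9497

0.625 ≤ PN ≤ 0.950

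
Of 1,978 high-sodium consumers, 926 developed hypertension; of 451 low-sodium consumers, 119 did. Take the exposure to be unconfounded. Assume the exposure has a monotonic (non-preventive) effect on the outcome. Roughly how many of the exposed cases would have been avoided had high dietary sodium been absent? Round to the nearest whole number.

p₁ = P(outcome | exposed) = 926/1978 = 0.46815
p₀ = P(outcome | unexposed) = 119/451 = 0.26386
PN = (p₁ − p₀)/p₁ = (0.46815 − 0.26386) / 0.46815 ≈ 0.43638.
Attributable cases ≈ PN × (exposed cases) = 0.43638 × 926 ≈ 404.09.

about 404 cases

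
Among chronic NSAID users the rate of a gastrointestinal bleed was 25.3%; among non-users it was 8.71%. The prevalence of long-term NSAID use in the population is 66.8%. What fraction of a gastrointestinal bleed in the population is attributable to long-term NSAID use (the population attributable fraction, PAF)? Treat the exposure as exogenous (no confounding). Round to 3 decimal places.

p₁ = 0.253, p₀ = 0.0871.
Overall risk P(Y=1) = π·p₁ + (1−π)·p₀ = 0.668×0.253 + 0.332×0.0871 = 0.19792.
Under exogeneity, PAF = [P(Y=1) − p₀] / P(Y=1).
PAF = (0.19792 − 0.0871) / 0.19792 ≈ 0.5599

PAF ≈ 0.560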